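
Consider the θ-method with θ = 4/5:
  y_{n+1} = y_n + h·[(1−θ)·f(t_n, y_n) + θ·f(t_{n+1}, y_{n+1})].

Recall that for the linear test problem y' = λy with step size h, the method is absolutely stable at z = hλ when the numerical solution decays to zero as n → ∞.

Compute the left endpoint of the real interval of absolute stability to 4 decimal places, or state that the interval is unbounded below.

interval (−∞, 0).

On y'=λy, z=hλ:
  y_{n+1} = y_n + z·[1/5·y_n + 4/5·y_{n+1}] ⇒ (1 − 4/5z)y_{n+1} = (1 + 1/5z)y_n
  so R(z) = (1 + 1/5z)/(1 − 4/5z).

Find x<0 with |R(x)|<1.
x=-1.19: |R|=0.3904
x=-2: |R|=0.2308
x=-10: |R|=0.1111
x=-100: |R|=0.2346
θ=4/5≥1/2 ⇒ |1+1/5x|<|1−4/5x| ∀x<0 ⇒ unbounded interval.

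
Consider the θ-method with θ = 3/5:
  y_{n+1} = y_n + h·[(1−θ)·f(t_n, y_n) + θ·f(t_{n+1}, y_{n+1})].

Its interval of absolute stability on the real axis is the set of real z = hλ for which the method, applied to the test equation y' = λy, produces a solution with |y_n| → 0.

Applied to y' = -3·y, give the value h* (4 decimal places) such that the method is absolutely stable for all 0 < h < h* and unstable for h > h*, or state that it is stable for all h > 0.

unbounded; (−∞, 0). Any h>0 works for λ=-3.

Set f=λy, z=hλ:
  y_{n+1} = y_n + z·[2/5·y_n + 3/5·y_{n+1}] ⇒ (1 − 3/5z)y_{n+1} = (1 + 2/5z)y_n
  so R(z) = (1 + 2/5z)/(1 − 3/5z).

Find x<0 with |R(x)|<1.
x=-1.57: |R|=0.1916
x=-2: |R|=0.0909
x=-10: |R|=0.4286
x=-100: |R|=0.6393
θ=3/5≥1/2 ⇒ |1+2/5x|<|1−3/5x| ∀x<0 ⇒ unbounded interval.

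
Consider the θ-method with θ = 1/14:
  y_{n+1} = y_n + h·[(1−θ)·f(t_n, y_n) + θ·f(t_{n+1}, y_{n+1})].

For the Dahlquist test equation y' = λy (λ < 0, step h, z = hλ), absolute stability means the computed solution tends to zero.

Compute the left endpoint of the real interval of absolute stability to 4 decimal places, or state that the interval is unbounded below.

z* = -2.3333.

Test eqn y'=λy, z=hλ:
  y_{n+1} = y_n + z·[13/14·y_n + 1/14·y_{n+1}] ⇒ (1 − 1/14z)y_{n+1} = (1 + 13/14z)y_n
  Hence R(z) = (1 + 13/14z)/(1 − 1/14z).

Boundary: |R(x)|=1, x<0.
x=-1.14: |R|=0.0542
R=−1: 1+13/14x = −1+1/14x ⇒ -6/7x=2 ⇒ x=2/(-6/7)=-2.3333
Confirm numerically:
  x=-2.093: |R|=0.82079 <1
  x=-1.905: |R|=0.67683 <1
  x=-1.861: |R|=0.64265 <1
  x=-1.018: |R|=0.05101 <1
  x=-2.899: |R|=1.40168 >1
  x=-2.707: |R|=1.26839 >1
  x=-2.653: |R|=1.23035 >1
Stable set (-2.3333, 0).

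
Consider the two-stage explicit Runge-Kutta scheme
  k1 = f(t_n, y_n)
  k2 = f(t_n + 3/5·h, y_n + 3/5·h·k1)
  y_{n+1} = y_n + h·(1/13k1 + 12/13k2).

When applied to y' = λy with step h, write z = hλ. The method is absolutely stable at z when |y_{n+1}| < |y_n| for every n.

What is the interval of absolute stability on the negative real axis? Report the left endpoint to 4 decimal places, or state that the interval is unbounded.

With y'=λy (z=hλ):
  k1=λy_n ⇒ h·k1=z·y_n;  k2=λ(1+3/5z)y_n ⇒ h·k2=z(1+3/5z)y_n
  y_{n+1}/y_n = 1 + 1/13z + 12/13z(1+3/5z) = 1 + z + 36/65z²
  Hence R(z) = 1 + z + 36/65z².

Boundary: |R(x)|=1, x<0.
x=-0.69: |R|=0.5737
R=1: x+36/65x²=0 ⇒ x=−65/36=-1.8056; min R=1−1/(4·36/65)=0.5486>−1
Confirm numerically:
  x=-1.554: |R|=0.78349 <1
  x=-1.011: |R|=0.55510 <1
  x=-0.986: |R|=0.55245 <1
  x=-2.182: |R|=1.45493 >1
  x=-2.153: |R|=1.41430 >1
Interval (-1.8056, 0).

(-1.8056, 0).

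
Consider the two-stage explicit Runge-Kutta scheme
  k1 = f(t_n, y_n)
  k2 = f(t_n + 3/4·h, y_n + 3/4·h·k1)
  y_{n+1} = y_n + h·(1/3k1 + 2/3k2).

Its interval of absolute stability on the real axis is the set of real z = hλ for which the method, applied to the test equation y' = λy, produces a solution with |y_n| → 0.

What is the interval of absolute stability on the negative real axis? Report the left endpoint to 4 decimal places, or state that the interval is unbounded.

Set f=λy, z=hλ:
  k1=λy_n ⇒ h·k1=z·y_n;  k2=λ(1+3/4z)y_n ⇒ h·k2=z(1+3/4z)y_n
  y_{n+1}/y_n = 1 + 1/3z + 2/3z(1+3/4z) = 1 + z + 1/2z²
  Hence R(z) = 1 + z + 1/2z².

Solve |R(x)|<1 on ℝ⁻.
x=-1.52: |R|=0.6352
R=1: x+1/2x²=0 ⇒ x=−2=-2.0000; min R=1−1/(4·1/2)=0.5000>−1
Confirm numerically:
  x=-1.335: |R|=0.55611 <1
  x=-1.324: |R|=0.55249 <1
  x=-1.175: |R|=0.51531 <1
  x=-0.952: |R|=0.50115 <1
  x=-2.594: |R|=1.77042 >1
  x=-2.310: |R|=1.35805 >1
Stable set (-2.0000, 0).

(-2.0000, 0).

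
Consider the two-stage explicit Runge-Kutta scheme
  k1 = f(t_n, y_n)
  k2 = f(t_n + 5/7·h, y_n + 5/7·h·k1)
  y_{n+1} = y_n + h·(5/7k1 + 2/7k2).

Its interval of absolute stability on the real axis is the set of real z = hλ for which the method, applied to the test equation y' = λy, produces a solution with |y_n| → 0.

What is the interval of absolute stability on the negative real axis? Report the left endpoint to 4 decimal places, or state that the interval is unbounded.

z∈(-4.9000,0).

With y'=λy (z=hλ):
  k1=λy_n ⇒ h·k1=z·y_n;  k2=λ(1+5/7z)y_n ⇒ h·k2=z(1+5/7z)y_n
  y_{n+1}/y_n = 1 + 5/7z + 2/7z(1+5/7z) = 1 + z + 10/49z²
  Hence R(z) = 1 + z + 10/49z².

Need |R(x)|<1, x<0.
x=-1.39: |R|=0.0043
R=1: x+10/49x²=0 ⇒ x=−49/10=-4.9000; min R=1−1/(4·10/49)=-0.2250>−1
Confirm numerically:
  x=-3.990: |R|=0.25900 <1
  x=-3.567: |R|=0.02963 <1
  x=-3.132: |R|=0.13008 <1
  x=-2.944: |R|=0.17520 <1
  x=-5.197: |R|=1.31500 >1
  x=-4.959: |R|=1.05971 >1
So |R|<1 on (-4.9000, 0).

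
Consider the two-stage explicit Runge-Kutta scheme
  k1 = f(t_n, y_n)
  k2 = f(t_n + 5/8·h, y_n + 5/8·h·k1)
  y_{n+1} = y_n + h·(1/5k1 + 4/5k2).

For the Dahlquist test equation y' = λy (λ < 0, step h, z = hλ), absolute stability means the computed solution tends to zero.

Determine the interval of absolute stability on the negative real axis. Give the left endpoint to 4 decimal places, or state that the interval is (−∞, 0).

Test eqn y'=λy, z=hλ:
  k1=λy_n ⇒ h·k1=z·y_n;  k2=λ(1+5/8z)y_n ⇒ h·k2=z(1+5/8z)y_n
  y_{n+1}/y_n = 1 + 1/5z + 4/5z(1+5/8z) = 1 + z + 1/2z²
  so R(z) = 1 + z + 1/2z².

Solve |R(x)|<1 on ℝ⁻.
x=-1.53: |R|=0.6404
R=1: x+1/2x²=0 ⇒ x=−2=-2.0000; min R=1−1/(4·1/2)=0.5000>−1
Confirm numerically:
  x=-1.966: |R|=0.96658 <1
  x=-1.872: |R|=0.88019 <1
  x=-1.425: |R|=0.59031 <1
  x=-0.860: |R|=0.50980 <1
  x=-2.506: |R|=1.63402 >1
  x=-2.143: |R|=1.15322 >1
Interval (-2.0000, 0).

z∈(-2.0000,0).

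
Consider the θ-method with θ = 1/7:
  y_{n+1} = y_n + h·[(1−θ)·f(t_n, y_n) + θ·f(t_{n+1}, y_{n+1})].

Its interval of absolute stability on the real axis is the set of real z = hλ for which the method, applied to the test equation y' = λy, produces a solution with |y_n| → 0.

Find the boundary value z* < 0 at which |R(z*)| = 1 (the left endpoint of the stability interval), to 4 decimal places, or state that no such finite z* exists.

On y'=λy, z=hλ:
  y_{n+1} = y_n + z·[6/7·y_n + 1/7·y_{n+1}] ⇒ (1 − 1/7z)y_{n+1} = (1 + 6/7z)y_n
  R(z) = (1 + 6/7z)/(1 − 1/7z).

Boundary: |R(x)|=1, x<0.
x=-1.29: |R|=0.0893
R=−1: 1+6/7x = −1+1/7x ⇒ -5/7x=2 ⇒ x=2/(-5/7)=-2.8000
Confirm numerically:
  x=-2.672: |R|=0.93383 <1
  x=-1.858: |R|=0.46828 <1
  x=-1.244: |R|=0.05628 <1
  x=-1.153: |R|=0.01006 <1
  x=-3.260: |R|=1.22417 >1
  x=-2.899: |R|=1.05001 >1
  x=-2.836: |R|=1.01830 >1
Stable set (-2.8000, 0).

z* = -2.8000.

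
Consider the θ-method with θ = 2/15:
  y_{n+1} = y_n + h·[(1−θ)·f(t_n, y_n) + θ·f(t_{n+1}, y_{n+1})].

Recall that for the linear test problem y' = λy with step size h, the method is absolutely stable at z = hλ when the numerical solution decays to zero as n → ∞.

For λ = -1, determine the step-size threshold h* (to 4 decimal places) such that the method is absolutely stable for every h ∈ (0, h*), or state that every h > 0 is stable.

(-2.7273,0); λ=-1 ⇒ h* = (30/11)/1 = 2.7273.

Set f=λy, z=hλ:
  y_{n+1} = y_n + z·[13/15·y_n + 2/15·y_{n+1}] ⇒ (1 − 2/15z)y_{n+1} = (1 + 13/15z)y_n
  R(z) = (1 + 13/15z)/(1 − 2/15z).

Need |R(x)|<1, x<0.
x=-0.58: |R|=0.4616
R=−1: 1+13/15x = −1+2/15x ⇒ -11/15x=2 ⇒ x=2/(-11/15)=-2.7273
Confirm numerically:
  x=-2.255: |R|=0.73373 <1
  x=-2.119: |R|=0.65220 <1
  x=-2.075: |R|=0.62533 <1
  x=-3.274: |R|=1.27910 >1
  x=-3.217: |R|=1.25133 >1
Interval (-2.7273, 0).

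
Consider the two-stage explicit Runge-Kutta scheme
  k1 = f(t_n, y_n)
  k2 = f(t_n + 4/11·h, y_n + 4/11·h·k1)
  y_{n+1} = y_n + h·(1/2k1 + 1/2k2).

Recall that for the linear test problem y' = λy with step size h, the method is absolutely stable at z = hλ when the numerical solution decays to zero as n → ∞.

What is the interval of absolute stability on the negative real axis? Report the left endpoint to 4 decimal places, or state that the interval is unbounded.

With y'=λy (z=hλ):
  k1=λy_n ⇒ h·k1=z·y_n;  k2=λ(1+4/11z)y_n ⇒ h·k2=z(1+4/11z)y_n
  y_{n+1}/y_n = 1 + 1/2z + 1/2z(1+4/11z) = 1 + z + 2/11z²
  ⇒ R(z) = 1 + z + 2/11z².

Boundary: |R(x)|=1, x<0.
x=-0.54: |R|=0.5130
R=1: x+2/11x²=0 ⇒ x=−11/2=-5.5000; min R=1−1/(4·2/11)=-0.3750>−1
Confirm numerically:
  x=-5.276: |R|=0.78512 <1
  x=-2.859: |R|=0.37284 <1
  x=-2.567: |R|=0.36891 <1
  x=-2.471: |R|=0.36085 <1
  x=-6.061: |R|=1.61822 >1
  x=-5.964: |R|=1.50314 >1
Interval (-5.5000, 0).

z∈(-5.5000,0).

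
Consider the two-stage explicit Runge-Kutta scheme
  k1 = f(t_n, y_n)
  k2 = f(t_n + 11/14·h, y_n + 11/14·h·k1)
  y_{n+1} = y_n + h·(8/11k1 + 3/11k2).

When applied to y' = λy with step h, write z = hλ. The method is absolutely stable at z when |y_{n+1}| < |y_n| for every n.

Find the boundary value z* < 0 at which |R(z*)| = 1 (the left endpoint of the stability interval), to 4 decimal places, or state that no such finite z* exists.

On y'=λy, z=hλ:
  k1=λy_n ⇒ h·k1=z·y_n;  k2=λ(1+11/14z)y_n ⇒ h·k2=z(1+11/14z)y_n
  y_{n+1}/y_n = 1 + 8/11z + 3/11z(1+11/14z) = 1 + z + 3/14z²
  so R(z) = 1 + z + 3/14z².

Boundary: |R(x)|=1, x<0.
x=-1.55: |R|=0.0352
R=1: x+3/14x²=0 ⇒ x=−14/3=-4.6667; min R=1−1/(4·3/14)=-0.1667>−1
Confirm numerically:
  x=-4.244: |R|=0.61561 <1
  x=-2.826: |R|=0.11466 <1
  x=-2.473: |R|=0.16249 <1
  x=-4.715: |R|=1.04883 >1
  x=-4.705: |R|=1.03865 >1
Interval (-4.6667, 0).

left endpoint -4.6667.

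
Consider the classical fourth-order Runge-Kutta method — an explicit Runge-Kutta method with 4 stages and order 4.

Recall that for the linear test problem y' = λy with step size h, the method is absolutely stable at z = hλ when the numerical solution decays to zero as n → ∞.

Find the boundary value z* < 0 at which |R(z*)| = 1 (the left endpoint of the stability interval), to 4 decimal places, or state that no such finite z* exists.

z* = -2.7853.

Set f=λy, z=hλ:
  order 4, 4-stage ⇒ R(z)=1+z+z^2/2+z^3/6+z^4/24
  (e.g. R(-1.35)=0.28958, |R|=0.28958)

Find x<0 with |R(x)|<1.
x=-1.35: |R|=0.2896
|R(-3.13)|=1.6569 |R(-2.35)|=0.5190 |R(-0.81)|=0.4474
Bisect:
  x_lo=-3.1606 |R|=1.7298  x_hi=-0.1076 |R|=0.8980
  mid=-1.63411 |R|=0.27089 →hi
  mid=-2.39735 |R|=0.55622 →hi
  mid=-2.77897 |R|=0.99051 →hi
  mid=-2.96978 |R|=1.31569 →lo
  mid=-2.87438 |R|=1.14283 →lo
  mid=-2.82667 |R|=1.06420 →lo
  mid=-2.80282 |R|=1.02675 →lo
  mid=-2.79090 |R|=1.00848 →lo
  ...
  [-2.78531,-2.78512] ⇒ x*=-2.7853
Stable set (-2.7853, 0).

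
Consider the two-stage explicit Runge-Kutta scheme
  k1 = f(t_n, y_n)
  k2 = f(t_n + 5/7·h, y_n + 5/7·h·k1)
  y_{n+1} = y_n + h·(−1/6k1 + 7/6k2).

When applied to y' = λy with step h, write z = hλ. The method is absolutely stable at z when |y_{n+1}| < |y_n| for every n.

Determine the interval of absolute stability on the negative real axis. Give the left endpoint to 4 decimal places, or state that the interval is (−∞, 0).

Set f=λy, z=hλ:
  k1=λy_n ⇒ h·k1=z·y_n;  k2=λ(1+5/7z)y_n ⇒ h·k2=z(1+5/7z)y_n
  y_{n+1}/y_n = 1 − 1/6z + 7/6z(1+5/7z) = 1 + z + 5/6z²
  R(z) = 1 + z + 5/6z².

Boundary: |R(x)|=1, x<0.
x=-1.14: |R|=0.9430
R=1: x+5/6x²=0 ⇒ x=−6/5=-1.2000; min R=1−1/(4·5/6)=0.7000>−1
Confirm numerically:
  x=-0.985: |R|=0.82352 <1
  x=-0.699: |R|=0.70817 <1
  x=-0.648: |R|=0.70192 <1
  x=-1.726: |R|=1.75656 >1
  x=-1.560: |R|=1.46800 >1
  x=-1.427: |R|=1.26994 >1
Interval (-1.2000, 0).

z∈(-1.2000,0).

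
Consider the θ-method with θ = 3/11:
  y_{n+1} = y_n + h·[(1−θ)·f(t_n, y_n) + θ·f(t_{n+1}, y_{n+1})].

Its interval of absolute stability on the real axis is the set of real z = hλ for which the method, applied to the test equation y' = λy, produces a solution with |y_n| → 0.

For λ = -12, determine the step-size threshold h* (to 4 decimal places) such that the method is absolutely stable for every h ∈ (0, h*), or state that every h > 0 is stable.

Set f=λy, z=hλ:
  y_{n+1} = y_n + z·[8/11·y_n + 3/11·y_{n+1}] ⇒ (1 − 3/11z)y_{n+1} = (1 + 8/11z)y_n
  R(z) = (1 + 8/11z)/(1 − 3/11z).

Need |R(x)|<1, x<0.
x=-1.67: |R|=0.1474
R=−1: 1+8/11x = −1+3/11x ⇒ -5/11x=2 ⇒ x=2/(-5/11)=-4.4000
Confirm numerically:
  x=-3.594: |R|=0.81498 <1
  x=-3.358: |R|=0.75278 <1
  x=-2.984: |R|=0.64515 <1
  x=-1.883: |R|=0.24410 <1
  x=-4.832: |R|=1.08472 >1
  x=-4.746: |R|=1.06855 >1
  x=-4.555: |R|=1.03142 >1
Stable set (-4.4000, 0).

(-4.4000,0); λ=-12 ⇒ h* = (22/5)/12 = 0.3667.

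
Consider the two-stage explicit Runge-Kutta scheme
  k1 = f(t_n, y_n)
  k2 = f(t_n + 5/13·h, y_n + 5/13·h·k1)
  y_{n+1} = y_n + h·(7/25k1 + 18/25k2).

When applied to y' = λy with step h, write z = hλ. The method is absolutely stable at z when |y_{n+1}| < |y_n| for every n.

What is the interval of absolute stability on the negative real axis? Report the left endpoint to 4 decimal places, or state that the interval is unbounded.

Test eqn y'=λy, z=hλ:
  k1=λy_n ⇒ h·k1=z·y_n;  k2=λ(1+5/13z)y_n ⇒ h·k2=z(1+5/13z)y_n
  y_{n+1}/y_n = 1 + 7/25z + 18/25z(1+5/13z) = 1 + z + 18/65z²
  ⇒ R(z) = 1 + z + 18/65z².

Find x<0 with |R(x)|<1.
x=-0.95: |R|=0.2999
R=1: x+18/65x²=0 ⇒ x=−65/18=-3.6111; min R=1−1/(4·18/65)=0.0972>−1
Confirm numerically:
  x=-3.571: |R|=0.96033 <1
  x=-3.212: |R|=0.64500 <1
  x=-2.965: |R|=0.46949 <1
  x=-1.552: |R|=0.11503 <1
  x=-3.983: |R|=1.41019 >1
  x=-3.905: |R|=1.31781 >1
Interval (-3.6111, 0).

(-3.6111, 0).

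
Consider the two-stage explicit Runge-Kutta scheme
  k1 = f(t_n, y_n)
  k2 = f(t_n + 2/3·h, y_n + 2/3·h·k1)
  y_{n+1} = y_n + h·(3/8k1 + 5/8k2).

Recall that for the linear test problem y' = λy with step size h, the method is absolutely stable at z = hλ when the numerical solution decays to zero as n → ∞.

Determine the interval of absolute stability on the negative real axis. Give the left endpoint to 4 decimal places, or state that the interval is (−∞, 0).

z∈(-2.4000,0).

Set f=λy, z=hλ:
  k1=λy_n ⇒ h·k1=z·y_n;  k2=λ(1+2/3z)y_n ⇒ h·k2=z(1+2/3z)y_n
  y_{n+1}/y_n = 1 + 3/8z + 5/8z(1+2/3z) = 1 + z + 5/12z²
  so R(z) = 1 + z + 5/12z².

Boundary: |R(x)|=1, x<0.
x=-0.6: |R|=0.5500
R=1: x+5/12x²=0 ⇒ x=−12/5=-2.4000; min R=1−1/(4·5/12)=0.4000>−1
Confirm numerically:
  x=-2.191: |R|=0.80920 <1
  x=-1.919: |R|=0.61540 <1
  x=-1.109: |R|=0.40345 <1
  x=-2.852: |R|=1.53713 >1
  x=-2.680: |R|=1.31267 >1
  x=-2.444: |R|=1.04481 >1
So |R|<1 on (-2.4000, 0).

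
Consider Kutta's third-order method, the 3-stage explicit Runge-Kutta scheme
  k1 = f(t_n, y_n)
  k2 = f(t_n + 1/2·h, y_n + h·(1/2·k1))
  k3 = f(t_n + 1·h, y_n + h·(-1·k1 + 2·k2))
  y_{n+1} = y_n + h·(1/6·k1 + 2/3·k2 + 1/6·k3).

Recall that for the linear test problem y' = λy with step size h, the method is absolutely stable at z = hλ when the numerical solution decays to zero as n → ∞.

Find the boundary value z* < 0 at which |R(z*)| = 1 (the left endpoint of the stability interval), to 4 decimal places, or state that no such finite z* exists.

z* = -2.5127.

With y'=λy (z=hλ):
  order 3, 3-stage ⇒ R(z)=1+z+z^2/2+z^3/6
  (e.g. R(-1.54)=0.03709, |R|=0.03709)

Solve |R(x)|<1 on ℝ⁻.
x=-1.54: |R|=0.0371
|R(-1.5)|=0.0625 |R(-1.32)|=0.1679 |R(-0.53)|=0.5856
Bisect:
  x_lo=-3.3334 |R|=2.9507  x_hi=-0.3363 |R|=0.7139
  mid=-1.83481 |R|=0.18104 →hi
  mid=-2.58409 |R|=1.12121 →lo
  mid=-2.20945 |R|=0.56625 →hi
  mid=-2.39677 |R|=0.81922 →hi
  mid=-2.49043 |R|=0.96368 →hi
  mid=-2.53726 |R|=1.04076 →lo
  mid=-2.51384 |R|=1.00180 →lo
  mid=-2.50213 |R|=0.98264 →hi
  mid=-2.50799 |R|=0.99220 →hi
  ...
  [-2.51293,-2.51274] ⇒ x*=-2.5127
So |R|<1 on (-2.5127, 0).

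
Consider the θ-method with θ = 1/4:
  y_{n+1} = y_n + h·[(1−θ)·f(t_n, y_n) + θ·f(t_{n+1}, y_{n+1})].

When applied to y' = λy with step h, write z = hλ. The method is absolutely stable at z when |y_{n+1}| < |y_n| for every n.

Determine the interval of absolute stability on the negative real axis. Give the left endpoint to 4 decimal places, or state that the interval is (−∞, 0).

(-4.0000, 0).

With y'=λy (z=hλ):
  y_{n+1} = y_n + z·[3/4·y_n + 1/4·y_{n+1}] ⇒ (1 − 1/4z)y_{n+1} = (1 + 3/4z)y_n
  so R(z) = (1 + 3/4z)/(1 − 1/4z).

Find x<0 with |R(x)|<1.
x=-0.85: |R|=0.2990
R=−1: 1+3/4x = −1+1/4x ⇒ -1/2x=2 ⇒ x=2/(-1/2)=-4.0000
Confirm numerically:
  x=-3.197: |R|=0.77685 <1
  x=-3.037: |R|=0.72630 <1
  x=-2.748: |R|=0.62893 <1
  x=-4.580: |R|=1.13520 >1
  x=-4.455: |R|=1.10763 >1
  x=-4.325: |R|=1.07808 >1
Stable set (-4.0000, 0).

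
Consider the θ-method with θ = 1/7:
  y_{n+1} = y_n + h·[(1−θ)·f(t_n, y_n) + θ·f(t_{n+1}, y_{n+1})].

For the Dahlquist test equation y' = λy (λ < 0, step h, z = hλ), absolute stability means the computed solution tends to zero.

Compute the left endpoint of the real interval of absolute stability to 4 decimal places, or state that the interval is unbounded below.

z* = -2.8000.

With y'=λy (z=hλ):
  y_{n+1} = y_n + z·[6/7·y_n + 1/7·y_{n+1}] ⇒ (1 − 1/7z)y_{n+1} = (1 + 6/7z)y_n
  ⇒ R(z) = (1 + 6/7z)/(1 − 1/7z).

Boundary: |R(x)|=1, x<0.
x=-1.76: |R|=0.4064
R=−1: 1+6/7x = −1+1/7x ⇒ -5/7x=2 ⇒ x=2/(-5/7)=-2.8000
Confirm numerically:
  x=-2.061: |R|=0.59221 <1
  x=-2.023: |R|=0.56943 <1
  x=-1.436: |R|=0.19156 <1
  x=-1.221: |R|=0.03965 <1
  x=-3.286: |R|=1.23624 >1
  x=-3.203: |R|=1.19749 >1
  x=-2.942: |R|=1.07141 >1
So |R|<1 on (-2.8000, 0).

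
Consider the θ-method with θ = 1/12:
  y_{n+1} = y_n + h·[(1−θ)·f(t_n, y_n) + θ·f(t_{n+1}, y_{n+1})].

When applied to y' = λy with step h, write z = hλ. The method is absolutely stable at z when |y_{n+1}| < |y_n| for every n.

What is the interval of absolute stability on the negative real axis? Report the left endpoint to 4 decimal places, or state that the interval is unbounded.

z∈(-2.4000,0).

With y'=λy (z=hλ):
  y_{n+1} = y_n + z·[11/12·y_n + 1/12·y_{n+1}] ⇒ (1 − 1/12z)y_{n+1} = (1 + 11/12z)y_n
  R(z) = (1 + 11/12z)/(1 − 1/12z).

Need |R(x)|<1, x<0.
x=-1.46: |R|=0.3016
R=−1: 1+11/12x = −1+1/12x ⇒ -5/6x=2 ⇒ x=2/(-5/6)=-2.4000
Confirm numerically:
  x=-1.723: |R|=0.50667 <1
  x=-1.711: |R|=0.49748 <1
  x=-1.428: |R|=0.27614 <1
  x=-2.663: |R|=1.17936 >1
  x=-2.477: |R|=1.05319 >1
Interval (-2.4000, 0).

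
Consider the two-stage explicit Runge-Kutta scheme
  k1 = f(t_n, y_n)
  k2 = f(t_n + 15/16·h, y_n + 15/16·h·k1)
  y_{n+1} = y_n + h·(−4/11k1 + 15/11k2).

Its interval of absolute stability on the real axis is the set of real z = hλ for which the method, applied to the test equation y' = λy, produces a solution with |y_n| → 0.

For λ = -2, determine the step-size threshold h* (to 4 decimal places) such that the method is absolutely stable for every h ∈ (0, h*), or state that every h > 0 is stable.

(-0.7822,0); λ=-2 ⇒ h* = (176/225)/2 = 0.3911.

Set f=λy, z=hλ:
  k1=λy_n ⇒ h·k1=z·y_n;  k2=λ(1+15/16z)y_n ⇒ h·k2=z(1+15/16z)y_n
  y_{n+1}/y_n = 1 − 4/11z + 15/11z(1+15/16z) = 1 + z + 225/176z²
  R(z) = 1 + z + 225/176z².

Find x<0 with |R(x)|<1.
x=-1.75: |R|=3.1651
R=1: x+225/176x²=0 ⇒ x=−176/225=-0.7822; min R=1−1/(4·225/176)=0.8044>−1
Confirm numerically:
  x=-0.739: |R|=0.95917 <1
  x=-0.410: |R|=0.80490 <1
  x=-0.376: |R|=0.80474 <1
  x=-1.338: |R|=1.95066 >1
  x=-1.178: |R|=1.59603 >1
  x=-0.925: |R|=1.16884 >1
Interval (-0.7822, 0).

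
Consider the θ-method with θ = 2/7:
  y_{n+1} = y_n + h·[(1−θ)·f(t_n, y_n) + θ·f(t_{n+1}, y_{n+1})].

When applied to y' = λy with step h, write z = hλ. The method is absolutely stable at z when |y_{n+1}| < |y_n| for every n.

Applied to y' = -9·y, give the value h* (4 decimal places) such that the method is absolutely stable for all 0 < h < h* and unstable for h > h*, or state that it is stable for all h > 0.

(-4.6667,0); λ=-9 ⇒ h* = (14/3)/9 = 0.5185.

On y'=λy, z=hλ:
  y_{n+1} = y_n + z·[5/7·y_n + 2/7·y_{n+1}] ⇒ (1 − 2/7z)y_{n+1} = (1 + 5/7z)y_n
  Hence R(z) = (1 + 5/7z)/(1 − 2/7z).

Need |R(x)|<1, x<0.
x=-1.46: |R|=0.0302
R=−1: 1+5/7x = −1+2/7x ⇒ -3/7x=2 ⇒ x=2/(-3/7)=-4.6667
Confirm numerically:
  x=-4.579: |R|=0.98372 <1
  x=-4.336: |R|=0.93670 <1
  x=-2.617: |R|=0.49738 <1
  x=-5.151: |R|=1.08398 >1
  x=-4.860: |R|=1.03469 >1
  x=-4.710: |R|=1.00792 >1
Stable set (-4.6667, 0).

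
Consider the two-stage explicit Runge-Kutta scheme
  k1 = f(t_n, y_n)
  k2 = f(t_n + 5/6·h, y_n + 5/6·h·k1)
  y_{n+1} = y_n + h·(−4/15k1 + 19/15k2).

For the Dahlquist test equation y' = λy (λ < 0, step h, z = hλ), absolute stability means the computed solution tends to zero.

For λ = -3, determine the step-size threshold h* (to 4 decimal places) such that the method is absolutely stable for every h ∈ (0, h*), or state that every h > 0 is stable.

With y'=λy (z=hλ):
  k1=λy_n ⇒ h·k1=z·y_n;  k2=λ(1+5/6z)y_n ⇒ h·k2=z(1+5/6z)y_n
  y_{n+1}/y_n = 1 − 4/15z + 19/15z(1+5/6z) = 1 + z + 19/18z²
  Hence R(z) = 1 + z + 19/18z².

Need |R(x)|<1, x<0.
x=-0.48: |R|=0.7632
R=1: x+19/18x²=0 ⇒ x=−18/19=-0.9474; min R=1−1/(4·19/18)=0.7632>−1
Confirm numerically:
  x=-0.554: |R|=0.76997 <1
  x=-0.548: |R|=0.76899 <1
  x=-0.496: |R|=0.76368 <1
  x=-1.357: |R|=1.58675 >1
  x=-1.069: |R|=1.13725 >1
Interval (-0.9474, 0).

(-0.9474,0); λ=-3 ⇒ h* = (18/19)/3 = 0.3158.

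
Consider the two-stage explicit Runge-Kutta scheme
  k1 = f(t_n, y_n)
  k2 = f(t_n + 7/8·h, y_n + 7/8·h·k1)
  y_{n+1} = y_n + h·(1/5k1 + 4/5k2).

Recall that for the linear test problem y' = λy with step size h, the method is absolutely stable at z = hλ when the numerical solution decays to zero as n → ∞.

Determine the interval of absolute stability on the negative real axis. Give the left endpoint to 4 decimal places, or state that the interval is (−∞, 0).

(-1.4286, 0).

With y'=λy (z=hλ):
  k1=λy_n ⇒ h·k1=z·y_n;  k2=λ(1+7/8z)y_n ⇒ h·k2=z(1+7/8z)y_n
  y_{n+1}/y_n = 1 + 1/5z + 4/5z(1+7/8z) = 1 + z + 7/10z²
  R(z) = 1 + z + 7/10z².

Solve |R(x)|<1 on ℝ⁻.
x=-1.5: |R|=1.0750
R=1: x+7/10x²=0 ⇒ x=−10/7=-1.4286; min R=1−1/(4·7/10)=0.6429>−1
Confirm numerically:
  x=-0.948: |R|=0.68109 <1
  x=-0.855: |R|=0.65672 <1
  x=-0.813: |R|=0.64968 <1
  x=-1.530: |R|=1.10863 >1
  x=-1.508: |R|=1.08384 >1
Interval (-1.4286, 0).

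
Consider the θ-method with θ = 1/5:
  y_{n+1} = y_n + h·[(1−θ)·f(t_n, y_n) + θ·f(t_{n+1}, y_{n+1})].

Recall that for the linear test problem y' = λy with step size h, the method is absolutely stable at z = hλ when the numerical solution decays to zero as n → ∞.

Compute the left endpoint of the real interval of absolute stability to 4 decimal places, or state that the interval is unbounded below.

left endpoint -3.3333.

On y'=λy, z=hλ:
  y_{n+1} = y_n + z·[4/5·y_n + 1/5·y_{n+1}] ⇒ (1 − 1/5z)y_{n+1} = (1 + 4/5z)y_n
  so R(z) = (1 + 4/5z)/(1 − 1/5z).

Boundary: |R(x)|=1, x<0.
x=-1.26: |R|=0.0064
R=−1: 1+4/5x = −1+1/5x ⇒ -3/5x=2 ⇒ x=2/(-3/5)=-3.3333
Confirm numerically:
  x=-2.616: |R|=0.71744 <1
  x=-1.687: |R|=0.26140 <1
  x=-1.445: |R|=0.12102 <1
  x=-3.790: |R|=1.15586 >1
  x=-3.769: |R|=1.14905 >1
  x=-3.734: |R|=1.13762 >1
Interval (-3.3333, 0).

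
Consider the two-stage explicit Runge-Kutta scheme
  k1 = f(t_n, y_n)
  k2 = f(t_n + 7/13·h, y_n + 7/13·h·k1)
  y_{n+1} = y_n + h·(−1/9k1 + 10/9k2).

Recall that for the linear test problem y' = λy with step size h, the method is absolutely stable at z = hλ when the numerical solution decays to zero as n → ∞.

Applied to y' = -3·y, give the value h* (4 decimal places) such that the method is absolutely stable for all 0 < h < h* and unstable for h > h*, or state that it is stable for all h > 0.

(-1.6714,0); λ=-3 ⇒ h* = (117/70)/3 = 0.5571.

With y'=λy (z=hλ):
  k1=λy_n ⇒ h·k1=z·y_n;  k2=λ(1+7/13z)y_n ⇒ h·k2=z(1+7/13z)y_n
  y_{n+1}/y_n = 1 − 1/9z + 10/9z(1+7/13z) = 1 + z + 70/117z²
  R(z) = 1 + z + 70/117z².

Need |R(x)|<1, x<0.
x=-1.02: |R|=0.6025
R=1: x+70/117x²=0 ⇒ x=−117/70=-1.6714; min R=1−1/(4·70/117)=0.5821>−1
Confirm numerically:
  x=-1.331: |R|=0.72891 <1
  x=-0.985: |R|=0.59548 <1
  x=-0.880: |R|=0.58332 <1
  x=-0.847: |R|=0.58222 <1
  x=-2.227: |R|=1.74024 >1
  x=-1.814: |R|=1.15473 >1
  x=-1.799: |R|=1.13731 >1
Interval (-1.6714, 0).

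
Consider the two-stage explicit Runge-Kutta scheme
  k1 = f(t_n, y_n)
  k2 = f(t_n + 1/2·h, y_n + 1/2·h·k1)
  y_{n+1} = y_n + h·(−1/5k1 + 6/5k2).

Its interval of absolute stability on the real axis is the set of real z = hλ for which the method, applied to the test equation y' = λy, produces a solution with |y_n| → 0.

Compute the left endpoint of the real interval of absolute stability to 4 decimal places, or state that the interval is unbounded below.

Test eqn y'=λy, z=hλ:
  k1=λy_n ⇒ h·k1=z·y_n;  k2=λ(1+1/2z)y_n ⇒ h·k2=z(1+1/2z)y_n
  y_{n+1}/y_n = 1 − 1/5z + 6/5z(1+1/2z) = 1 + z + 3/5z²
  R(z) = 1 + z + 3/5z².

Solve |R(x)|<1 on ℝ⁻.
x=-0.81: |R|=0.5837
R=1: x+3/5x²=0 ⇒ x=−5/3=-1.6667; min R=1−1/(4·3/5)=0.5833>−1
Confirm numerically:
  x=-1.636: |R|=0.96990 <1
  x=-1.211: |R|=0.66891 <1
  x=-1.070: |R|=0.61694 <1
  x=-0.944: |R|=0.59068 <1
  x=-1.912: |R|=1.28145 >1
  x=-1.732: |R|=1.06789 >1
Interval (-1.6667, 0).

z* = -1.6667.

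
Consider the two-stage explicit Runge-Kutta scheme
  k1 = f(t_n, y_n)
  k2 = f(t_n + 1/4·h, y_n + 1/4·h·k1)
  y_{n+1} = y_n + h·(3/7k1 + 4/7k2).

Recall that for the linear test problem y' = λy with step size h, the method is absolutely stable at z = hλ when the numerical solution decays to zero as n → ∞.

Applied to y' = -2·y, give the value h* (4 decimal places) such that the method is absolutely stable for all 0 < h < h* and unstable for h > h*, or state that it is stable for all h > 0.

(-7.0000,0); λ=-2 ⇒ h* = (7)/2 = 3.5000.

Test eqn y'=λy, z=hλ:
  k1=λy_n ⇒ h·k1=z·y_n;  k2=λ(1+1/4z)y_n ⇒ h·k2=z(1+1/4z)y_n
  y_{n+1}/y_n = 1 + 3/7z + 4/7z(1+1/4z) = 1 + z + 1/7z²
  Hence R(z) = 1 + z + 1/7z².

Solve |R(x)|<1 on ℝ⁻.
x=-1.27: |R|=0.0396
R=1: x+1/7x²=0 ⇒ x=−7=-7.0000; min R=1−1/(4·1/7)=-0.7500>−1
Confirm numerically:
  x=-6.373: |R|=0.42916 <1
  x=-6.261: |R|=0.33902 <1
  x=-4.942: |R|=0.45295 <1
  x=-4.064: |R|=0.70456 <1
  x=-7.508: |R|=1.54487 >1
  x=-7.462: |R|=1.49249 >1
So |R|<1 on (-7.0000, 0).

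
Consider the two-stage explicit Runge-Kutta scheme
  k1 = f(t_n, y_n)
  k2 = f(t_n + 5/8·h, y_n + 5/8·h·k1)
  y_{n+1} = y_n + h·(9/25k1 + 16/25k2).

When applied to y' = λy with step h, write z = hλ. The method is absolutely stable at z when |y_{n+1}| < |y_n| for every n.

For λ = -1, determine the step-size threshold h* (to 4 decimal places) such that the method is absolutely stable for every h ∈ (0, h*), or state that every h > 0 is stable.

(-2.5000,0); λ=-1 ⇒ h* = (5/2)/1 = 2.5000.

With y'=λy (z=hλ):
  k1=λy_n ⇒ h·k1=z·y_n;  k2=λ(1+5/8z)y_n ⇒ h·k2=z(1+5/8z)y_n
  y_{n+1}/y_n = 1 + 9/25z + 16/25z(1+5/8z) = 1 + z + 2/5z²
  so R(z) = 1 + z + 2/5z².

Boundary: |R(x)|=1, x<0.
x=-1.78: |R|=0.4874
R=1: x+2/5x²=0 ⇒ x=−5/2=-2.5000; min R=1−1/(4·2/5)=0.3750>−1
Confirm numerically:
  x=-2.454: |R|=0.95485 <1
  x=-1.701: |R|=0.45636 <1
  x=-1.250: |R|=0.37500 <1
  x=-1.249: |R|=0.37500 <1
  x=-2.972: |R|=1.56111 >1
  x=-2.828: |R|=1.37103 >1
  x=-2.648: |R|=1.15676 >1
Interval (-2.5000, 0).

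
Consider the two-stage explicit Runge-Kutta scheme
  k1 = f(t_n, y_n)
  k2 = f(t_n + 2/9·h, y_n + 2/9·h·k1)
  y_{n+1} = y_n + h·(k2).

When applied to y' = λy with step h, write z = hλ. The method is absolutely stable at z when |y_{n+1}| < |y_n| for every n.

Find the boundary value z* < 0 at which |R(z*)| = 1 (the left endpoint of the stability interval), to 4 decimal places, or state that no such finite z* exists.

With y'=λy (z=hλ):
  k1=λy_n ⇒ h·k1=z·y_n;  k2=λ(1+2/9z)y_n ⇒ h·k2=z(1+2/9z)y_n
  y_{n+1}/y_n = 1 + z(1+2/9z) = 1 + z + 2/9z²
  ⇒ R(z) = 1 + z + 2/9z².

Find x<0 with |R(x)|<1.
x=-0.86: |R|=0.3044
R=1: x+2/9x²=0 ⇒ x=−9/2=-4.5000; min R=1−1/(4·2/9)=-0.1250>−1
Confirm numerically:
  x=-4.002: |R|=0.55711 <1
  x=-3.531: |R|=0.23966 <1
  x=-2.848: |R|=0.04553 <1
  x=-2.085: |R|=0.11895 <1
  x=-4.969: |R|=1.51788 >1
  x=-4.750: |R|=1.26389 >1
Interval (-4.5000, 0).

left endpoint -4.5000.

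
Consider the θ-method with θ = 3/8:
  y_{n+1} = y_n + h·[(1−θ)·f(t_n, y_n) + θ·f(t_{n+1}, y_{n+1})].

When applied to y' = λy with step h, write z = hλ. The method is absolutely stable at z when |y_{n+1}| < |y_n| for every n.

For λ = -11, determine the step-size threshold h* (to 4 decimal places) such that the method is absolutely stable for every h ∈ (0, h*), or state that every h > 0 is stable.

On y'=λy, z=hλ:
  y_{n+1} = y_n + z·[5/8·y_n + 3/8·y_{n+1}] ⇒ (1 − 3/8z)y_{n+1} = (1 + 5/8z)y_n
  Hence R(z) = (1 + 5/8z)/(1 − 3/8z).

Need |R(x)|<1, x<0.
x=-0.91: |R|=0.3215
R=−1: 1+5/8x = −1+3/8x ⇒ -1/4x=2 ⇒ x=2/(-1/4)=-8.0000
Confirm numerically:
  x=-6.686: |R|=0.90634 <1
  x=-6.377: |R|=0.88036 <1
  x=-4.235: |R|=0.63632 <1
  x=-3.823: |R|=0.57091 <1
  x=-8.479: |R|=1.02865 >1
  x=-8.441: |R|=1.02647 >1
So |R|<1 on (-8.0000, 0).

(-8.0000,0); λ=-11 ⇒ h* = (8)/11 = 0.7273.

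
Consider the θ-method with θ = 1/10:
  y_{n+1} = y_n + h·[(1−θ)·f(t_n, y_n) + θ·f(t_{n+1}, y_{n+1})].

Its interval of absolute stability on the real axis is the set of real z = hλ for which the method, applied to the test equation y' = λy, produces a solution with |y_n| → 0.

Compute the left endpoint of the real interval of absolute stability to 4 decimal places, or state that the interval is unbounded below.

Test eqn y'=λy, z=hλ:
  y_{n+1} = y_n + z·[9/10·y_n + 1/10·y_{n+1}] ⇒ (1 − 1/10z)y_{n+1} = (1 + 9/10z)y_n
  ⇒ R(z) = (1 + 9/10z)/(1 − 1/10z).

Find x<0 with |R(x)|<1.
x=-0.7: |R|=0.3458
R=−1: 1+9/10x = −1+1/10x ⇒ -4/5x=2 ⇒ x=2/(-4/5)=-2.5000
Confirm numerically:
  x=-2.339: |R|=0.89562 <1
  x=-2.070: |R|=0.71500 <1
  x=-1.772: |R|=0.50527 <1
  x=-1.177: |R|=0.05306 <1
  x=-3.071: |R|=1.34948 >1
  x=-2.782: |R|=1.17650 >1
  x=-2.684: |R|=1.11605 >1
Stable set (-2.5000, 0).

z* = -2.5000.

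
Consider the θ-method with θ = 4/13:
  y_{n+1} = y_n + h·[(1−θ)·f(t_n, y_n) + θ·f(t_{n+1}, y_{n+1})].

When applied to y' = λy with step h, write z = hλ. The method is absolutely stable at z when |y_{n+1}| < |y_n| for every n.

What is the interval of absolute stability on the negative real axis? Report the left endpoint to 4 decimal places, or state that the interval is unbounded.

Set f=λy, z=hλ:
  y_{n+1} = y_n + z·[9/13·y_n + 4/13·y_{n+1}] ⇒ (1 − 4/13z)y_{n+1} = (1 + 9/13z)y_n
  so R(z) = (1 + 9/13z)/(1 − 4/13z).

Find x<0 with |R(x)|<1.
x=-1.66: |R|=0.0988
R=−1: 1+9/13x = −1+4/13x ⇒ -5/13x=2 ⇒ x=2/(-5/13)=-5.2000
Confirm numerically:
  x=-5.124: |R|=0.98866 <1
  x=-4.857: |R|=0.94711 <1
  x=-3.945: |R|=0.78197 <1
  x=-2.487: |R|=0.40888 <1
  x=-5.417: |R|=1.03130 >1
  x=-5.323: |R|=1.01793 >1
  x=-5.299: |R|=1.01448 >1
Stable set (-5.2000, 0).

(-5.2000, 0).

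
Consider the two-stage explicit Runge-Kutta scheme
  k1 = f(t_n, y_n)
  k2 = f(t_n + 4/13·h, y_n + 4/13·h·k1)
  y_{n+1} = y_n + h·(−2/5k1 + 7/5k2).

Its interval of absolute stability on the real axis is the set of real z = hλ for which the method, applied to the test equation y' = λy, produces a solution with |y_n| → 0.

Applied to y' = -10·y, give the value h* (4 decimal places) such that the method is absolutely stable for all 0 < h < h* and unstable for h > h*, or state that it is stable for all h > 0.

Test eqn y'=λy, z=hλ:
  k1=λy_n ⇒ h·k1=z·y_n;  k2=λ(1+4/13z)y_n ⇒ h·k2=z(1+4/13z)y_n
  y_{n+1}/y_n = 1 − 2/5z + 7/5z(1+4/13z) = 1 + z + 28/65z²
  R(z) = 1 + z + 28/65z².

Need |R(x)|<1, x<0.
x=-1.44: |R|=0.4532
R=1: x+28/65x²=0 ⇒ x=−65/28=-2.3214; min R=1−1/(4·28/65)=0.4196>−1
Confirm numerically:
  x=-2.288: |R|=0.96705 <1
  x=-1.538: |R|=0.48096 <1
  x=-1.485: |R|=0.46494 <1
  x=-2.871: |R|=1.67968 >1
  x=-2.689: |R|=1.42577 >1
  x=-2.522: |R|=1.21790 >1
Stable set (-2.3214, 0).

(-2.3214,0); λ=-10 ⇒ h* = (65/28)/10 = 0.2321.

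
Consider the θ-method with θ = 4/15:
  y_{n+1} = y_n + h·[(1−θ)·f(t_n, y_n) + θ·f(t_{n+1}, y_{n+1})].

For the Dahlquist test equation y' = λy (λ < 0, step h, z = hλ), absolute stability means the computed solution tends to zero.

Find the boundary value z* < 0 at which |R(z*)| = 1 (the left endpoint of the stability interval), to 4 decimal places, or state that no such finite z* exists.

left endpoint -4.2857.

Set f=λy, z=hλ:
  y_{n+1} = y_n + z·[11/15·y_n + 4/15·y_{n+1}] ⇒ (1 − 4/15z)y_{n+1} = (1 + 11/15z)y_n
  R(z) = (1 + 11/15z)/(1 − 4/15z).

Boundary: |R(x)|=1, x<0.
x=-0.88: |R|=0.2873
R=−1: 1+11/15x = −1+4/15x ⇒ -7/15x=2 ⇒ x=2/(-7/15)=-4.2857
Confirm numerically:
  x=-3.906: |R|=0.91321 <1
  x=-3.553: |R|=0.82442 <1
  x=-3.494: |R|=0.80874 <1
  x=-2.000: |R|=0.30435 <1
  x=-4.639: |R|=1.07370 >1
  x=-4.505: |R|=1.04649 >1
  x=-4.440: |R|=1.03297 >1
Interval (-4.2857, 0).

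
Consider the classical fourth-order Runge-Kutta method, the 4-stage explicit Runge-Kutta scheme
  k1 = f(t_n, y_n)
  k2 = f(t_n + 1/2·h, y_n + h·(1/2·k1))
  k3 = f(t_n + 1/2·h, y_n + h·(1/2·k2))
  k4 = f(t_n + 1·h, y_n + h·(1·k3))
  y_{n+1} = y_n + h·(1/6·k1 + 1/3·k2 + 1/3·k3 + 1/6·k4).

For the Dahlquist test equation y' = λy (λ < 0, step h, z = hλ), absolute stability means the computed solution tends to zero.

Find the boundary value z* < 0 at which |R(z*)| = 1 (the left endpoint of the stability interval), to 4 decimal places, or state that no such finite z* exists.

left endpoint -2.7853.

On y'=λy, z=hλ:
  order 4, 4-stage ⇒ R(z)=1+z+z^2/2+z^3/6+z^4/24
  (e.g. R(-0.51)=0.60076, |R|=0.60076)

Solve |R(x)|<1 on ℝ⁻.
x=-0.51: |R|=0.6008
|R(-2.06)|=0.3552 |R(-1.24)|=0.3095 |R(-1.05)|=0.3590
Bisect:
  x_lo=-3.5770 |R|=3.0137  x_hi=-0.2069 |R|=0.8131
  mid=-1.89194 |R|=0.30295 →hi
  mid=-2.73446 |R|=0.92602 →hi
  mid=-3.15572 |R|=1.71803 →lo
  mid=-2.94509 |R|=1.26889 →lo
  mid=-2.83977 |R|=1.08529 →lo
  mid=-2.78712 |R|=1.00275 →lo
  mid=-2.76079 |R|=0.96368 →hi
  mid=-2.77395 |R|=0.98303 →hi
  mid=-2.78053 |R|=0.99285 →hi
  ...
  [-2.78547,-2.78527] ⇒ x*=-2.7853
So |R|<1 on (-2.7853, 0).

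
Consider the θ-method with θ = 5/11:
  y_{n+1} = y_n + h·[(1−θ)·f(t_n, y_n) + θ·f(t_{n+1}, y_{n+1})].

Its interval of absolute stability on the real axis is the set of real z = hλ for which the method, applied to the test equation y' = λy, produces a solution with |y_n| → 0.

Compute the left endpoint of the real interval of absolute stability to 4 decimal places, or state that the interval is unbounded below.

z* = -22.0000.

On y'=λy, z=hλ:
  y_{n+1} = y_n + z·[6/11·y_n + 5/11·y_{n+1}] ⇒ (1 − 5/11z)y_{n+1} = (1 + 6/11z)y_n
  Hence R(z) = (1 + 6/11z)/(1 − 5/11z).

Need |R(x)|<1, x<0.
x=-0.99: |R|=0.3172
R=−1: 1+6/11x = −1+5/11x ⇒ -1/11x=2 ⇒ x=2/(-1/11)=-22.0000
Confirm numerically:
  x=-19.437: |R|=0.97631 <1
  x=-13.300: |R|=0.88774 <1
  x=-12.333: |R|=0.86696 <1
  x=-11.478: |R|=0.84615 <1
  x=-22.146: |R|=1.00120 >1
  x=-22.055: |R|=1.00045 >1
Interval (-22.0000, 0).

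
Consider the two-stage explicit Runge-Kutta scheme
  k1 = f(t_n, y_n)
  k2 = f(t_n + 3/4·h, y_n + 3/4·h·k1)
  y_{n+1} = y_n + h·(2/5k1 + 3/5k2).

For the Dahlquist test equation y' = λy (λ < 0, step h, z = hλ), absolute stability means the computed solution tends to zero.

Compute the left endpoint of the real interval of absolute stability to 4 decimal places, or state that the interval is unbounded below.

With y'=λy (z=hλ):
  k1=λy_n ⇒ h·k1=z·y_n;  k2=λ(1+3/4z)y_n ⇒ h·k2=z(1+3/4z)y_n
  y_{n+1}/y_n = 1 + 2/5z + 3/5z(1+3/4z) = 1 + z + 9/20z²
  so R(z) = 1 + z + 9/20z².

Boundary: |R(x)|=1, x<0.
x=-1.41: |R|=0.4846
R=1: x+9/20x²=0 ⇒ x=−20/9=-2.2222; min R=1−1/(4·9/20)=0.4444>−1
Confirm numerically:
  x=-1.762: |R|=0.63509 <1
  x=-1.725: |R|=0.61403 <1
  x=-1.460: |R|=0.49922 <1
  x=-1.327: |R|=0.46542 <1
  x=-2.490: |R|=1.30005 >1
  x=-2.266: |R|=1.04464 >1
So |R|<1 on (-2.2222, 0).

left endpoint -2.2222.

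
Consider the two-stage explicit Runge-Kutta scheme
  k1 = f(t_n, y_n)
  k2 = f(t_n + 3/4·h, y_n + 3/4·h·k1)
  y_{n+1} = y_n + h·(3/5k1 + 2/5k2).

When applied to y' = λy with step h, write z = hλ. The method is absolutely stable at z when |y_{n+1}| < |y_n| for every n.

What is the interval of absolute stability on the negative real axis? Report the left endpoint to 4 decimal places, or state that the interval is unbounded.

On y'=λy, z=hλ:
  k1=λy_n ⇒ h·k1=z·y_n;  k2=λ(1+3/4z)y_n ⇒ h·k2=z(1+3/4z)y_n
  y_{n+1}/y_n = 1 + 3/5z + 2/5z(1+3/4z) = 1 + z + 3/10z²
  Hence R(z) = 1 + z + 3/10z².

Solve |R(x)|<1 on ℝ⁻.
x=-1.73: |R|=0.1679
R=1: x+3/10x²=0 ⇒ x=−10/3=-3.3333; min R=1−1/(4·3/10)=0.1667>−1
Confirm numerically:
  x=-1.572: |R|=0.16936 <1
  x=-1.562: |R|=0.16995 <1
  x=-1.455: |R|=0.18011 <1
  x=-1.437: |R|=0.18249 <1
  x=-3.884: |R|=1.64164 >1
  x=-3.574: |R|=1.25804 >1
  x=-3.444: |R|=1.11434 >1
Interval (-3.3333, 0).

(-3.3333, 0).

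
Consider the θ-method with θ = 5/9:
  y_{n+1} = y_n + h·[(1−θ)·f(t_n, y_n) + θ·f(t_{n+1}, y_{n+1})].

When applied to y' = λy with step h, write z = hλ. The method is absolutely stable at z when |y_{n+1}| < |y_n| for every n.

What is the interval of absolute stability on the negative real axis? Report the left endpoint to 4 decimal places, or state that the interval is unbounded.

unbounded; (−∞, 0).

Set f=λy, z=hλ:
  y_{n+1} = y_n + z·[4/9·y_n + 5/9·y_{n+1}] ⇒ (1 − 5/9z)y_{n+1} = (1 + 4/9z)y_n
  R(z) = (1 + 4/9z)/(1 − 5/9z).

Solve |R(x)|<1 on ℝ⁻.
x=-0.77: |R|=0.4607
x=-2: |R|=0.0526
x=-10: |R|=0.5254
x=-100: |R|=0.7682
θ=5/9≥1/2 ⇒ |1+4/9x|<|1−5/9x| ∀x<0 ⇒ interval (−∞,0).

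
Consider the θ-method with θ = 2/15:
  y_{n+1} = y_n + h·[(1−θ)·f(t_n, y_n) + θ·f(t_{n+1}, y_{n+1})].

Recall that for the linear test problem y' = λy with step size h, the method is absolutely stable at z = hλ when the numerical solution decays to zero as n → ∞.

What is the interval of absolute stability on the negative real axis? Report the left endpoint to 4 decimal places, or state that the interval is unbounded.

With y'=λy (z=hλ):
  y_{n+1} = y_n + z·[13/15·y_n + 2/15·y_{n+1}] ⇒ (1 − 2/15z)y_{n+1} = (1 + 13/15z)y_n
  R(z) = (1 + 13/15z)/(1 − 2/15z).

Solve |R(x)|<1 on ℝ⁻.
x=-1.73: |R|=0.4057
R=−1: 1+13/15x = −1+2/15x ⇒ -11/15x=2 ⇒ x=2/(-11/15)=-2.7273
Confirm numerically:
  x=-2.379: |R|=0.80610 <1
  x=-2.368: |R|=0.79976 <1
  x=-1.757: |R|=0.42352 <1
  x=-3.230: |R|=1.25769 >1
  x=-2.942: |R|=1.11310 >1
  x=-2.774: |R|=1.02501 >1
Interval (-2.7273, 0).

z∈(-2.7273,0).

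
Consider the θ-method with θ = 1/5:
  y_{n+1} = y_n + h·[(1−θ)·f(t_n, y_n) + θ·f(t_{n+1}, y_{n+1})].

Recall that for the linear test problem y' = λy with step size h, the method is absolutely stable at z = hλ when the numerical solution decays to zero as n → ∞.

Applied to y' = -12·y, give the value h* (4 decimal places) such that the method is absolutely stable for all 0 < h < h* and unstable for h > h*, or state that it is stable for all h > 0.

Test eqn y'=λy, z=hλ:
  y_{n+1} = y_n + z·[4/5·y_n + 1/5·y_{n+1}] ⇒ (1 − 1/5z)y_{n+1} = (1 + 4/5z)y_n
  so R(z) = (1 + 4/5z)/(1 − 1/5z).

Solve |R(x)|<1 on ℝ⁻.
x=-0.93: |R|=0.2159
R=−1: 1+4/5x = −1+1/5x ⇒ -3/5x=2 ⇒ x=2/(-3/5)=-3.3333
Confirm numerically:
  x=-2.555: |R|=0.69093 <1
  x=-2.337: |R|=0.59261 <1
  x=-1.621: |R|=0.22414 <1
  x=-3.883: |R|=1.18564 >1
  x=-3.739: |R|=1.13926 >1
Stable set (-3.3333, 0).

(-3.3333,0); λ=-12 ⇒ h* = (10/3)/12 = 0.2778.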